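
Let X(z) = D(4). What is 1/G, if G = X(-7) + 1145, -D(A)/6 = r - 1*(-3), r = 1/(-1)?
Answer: 1/1133 ≈ 0.00088261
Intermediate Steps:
r = -1
D(A) = -12 (D(A) = -6*(-1 - 1*(-3)) = -6*(-1 + 3) = -6*2 = -12)
X(z) = -12
G = 1133 (G = -12 + 1145 = 1133)
1/G = 1/1133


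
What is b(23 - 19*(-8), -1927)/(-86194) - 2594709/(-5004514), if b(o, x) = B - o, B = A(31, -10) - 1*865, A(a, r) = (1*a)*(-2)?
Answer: 114581660987/215679539858 ≈ 0.53126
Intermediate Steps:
A(a, r) = -2*a (A(a, r) = a*(-2) = -2*a)
B = -927 (B = -2*31 - 1*865 = -62 - 865 = -927)
b(o, x) = -927 - o
b(23 - 19*(-8), -1927)/(-86194) - 2594709/(-5004514) = (-927 - (23 - 19*(-8)))/(-86194) - 2594709/(-5004514) = (-927 - (23 + 152))*(-1/86194) - 2594709*(-1/5004514) = (-927 - 1*175)*(-1/86194) + 2594709/5004514 = (-927 - 175)*(-1/86194) + 2594709/5004514 = -1102*(-1/86194) + 2594709/5004514 = 551/43097 + 2594709/5004514 = 114581660987/215679539858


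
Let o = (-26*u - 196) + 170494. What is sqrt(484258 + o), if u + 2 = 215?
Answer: sqrt(649018) ≈ 805.62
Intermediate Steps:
u = 213 (u = -2 + 215 = 213)
o = 164760 (o = (-26*213 - 196) + 170494 = (-5538 - 196) + 170494 = -5734 + 170494 = 164760)
sqrt(484258 + o) = sqrt(484258 + 164760) = sqrt(649018)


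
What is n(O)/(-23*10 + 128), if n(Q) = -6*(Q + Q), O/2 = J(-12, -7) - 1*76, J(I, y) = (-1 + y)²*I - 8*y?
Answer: -3152/17 ≈ -185.41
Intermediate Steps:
J(I, y) = -8*y + I*(-1 + y)² (J(I, y) = I*(-1 + y)² - 8*y = -8*y + I*(-1 + y)²)
O = -1576 (O = 2*((-8*(-7) - 12*(-1 - 7)²) - 1*76) = 2*((56 - 12*(-8)²) - 76) = 2*((56 - 12*64) - 76) = 2*((56 - 768) - 76) = 2*(-712 - 76) = 2*(-788) = -1576)
n(Q) = -12*Q
n(O)/(-23*10 + 128) = (-12*(-1576))/(-23*10 + 128) = 18912/(-230 + 128) = 18912/(-102) = 18912*(-1/102) = -3152/17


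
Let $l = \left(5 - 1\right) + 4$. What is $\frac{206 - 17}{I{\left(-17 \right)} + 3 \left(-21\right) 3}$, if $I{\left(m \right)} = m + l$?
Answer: $- \frac{21}{22} \approx -0.95455$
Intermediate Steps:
$l = 8$ ($l = 4 + 4 = 8$)
$I{\left(m \right)} = 8 + m$ ($I{\left(m \right)} = m + 8 = 8 + m$)
$\frac{206 - 17}{I{\left(-17 \right)} + 3 \left(-21\right) 3} = \frac{206 - 17}{\left(8 - 17\right) + 3 \left(-21\right) 3} = \frac{189}{-9 - 189} = \frac{189}{-198} = 189 \left(- \frac{1}{198}\right) = - \frac{21}{22}$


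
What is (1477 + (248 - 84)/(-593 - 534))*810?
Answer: 1348176150/1127 ≈ 1.1963e+6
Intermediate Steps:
(1477 + (248 - 84)/(-593 - 534))*810 = (1477 + 164/(-1127))*810 = (1477 + 164*(-1/1127))*810 = (1477 - 164/1127)*810 = (1664415/1127)*810 = 1348176150/1127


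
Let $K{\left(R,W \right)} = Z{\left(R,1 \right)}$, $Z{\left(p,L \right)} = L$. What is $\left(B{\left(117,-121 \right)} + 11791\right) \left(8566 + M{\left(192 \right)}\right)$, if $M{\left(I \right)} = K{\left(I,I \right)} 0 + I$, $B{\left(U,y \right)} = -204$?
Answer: $101478946$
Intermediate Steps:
$K{\left(R,W \right)} = 1$
$M{\left(I \right)} = I$ ($M{\left(I \right)} = 1 \cdot 0 + I = 0 + I = I$)
$\left(B{\left(117,-121 \right)} + 11791\right) \left(8566 + M{\left(192 \right)}\right) = \left(-204 + 11791\right) \left(8566 + 192\right) = 11587 \cdot 8758 = 101478946$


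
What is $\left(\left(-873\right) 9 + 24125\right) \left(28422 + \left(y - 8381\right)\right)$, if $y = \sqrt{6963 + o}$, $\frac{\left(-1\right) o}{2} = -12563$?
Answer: $326026988 + 16268 \sqrt{32089} \approx 3.2894 \cdot 10^{8}$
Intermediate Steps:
$o = 25126$ ($o = \left(-2\right) \left(-12563\right) = 25126$)
$y = \sqrt{32089}$ ($y = \sqrt{6963 + 25126} = \sqrt{32089} \approx 179.13$)
$\left(\left(-873\right) 9 + 24125\right) \left(28422 + \left(y - 8381\right)\right) = \left(\left(-873\right) 9 + 24125\right) \left(28422 + \left(\sqrt{32089} - 8381\right)\right) = \left(-7857 + 24125\right) \left(28422 - \left(8381 - \sqrt{32089}\right)\right) = 16268 \left(28422 - \left(8381 - \sqrt{32089}\right)\right) = 16268 \left(20041 + \sqrt{32089}\right) = 326026988 + 16268 \sqrt{32089}$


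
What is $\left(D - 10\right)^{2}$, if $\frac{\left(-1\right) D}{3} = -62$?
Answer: $30976$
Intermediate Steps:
$D = 186$ ($D = \left(-3\right) \left(-62\right) = 186$)
$\left(D - 10\right)^{2} = \left(186 - 10\right)^{2} = 176^{2} = 30976$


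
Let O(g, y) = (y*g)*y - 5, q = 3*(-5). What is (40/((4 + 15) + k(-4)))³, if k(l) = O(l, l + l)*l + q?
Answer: 125/2248091 ≈ 5.5603e-5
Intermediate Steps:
q = -15
O(g, y) = -5 + g*y² (O(g, y) = (g*y)*y - 5 = g*y² - 5 = -5 + g*y²)
k(l) = -15 + l*(-5 + 4*l³) (k(l) = (-5 + l*(l + l)²)*l - 15 = (-5 + l*(2*l)²)*l - 15 = (-5 + l*(4*l²))*l - 15 = (-5 + 4*l³)*l - 15 = l*(-5 + 4*l³) - 15 = -15 + l*(-5 + 4*l³))
(40/((4 + 15) + k(-4)))³ = (40/((4 + 15) + (-15 - 4*(-5 + 4*(-4)³))))³ = (40/(19 + (-15 - 4*(-5 + 4*(-64)))))³ = (40/(19 + (-15 - 4*(-5 - 256))))³ = (40/(19 + (-15 - 4*(-261))))³ = (40/(19 + (-15 + 1044)))³ = (40/(19 + 1029))³ = (40/1048)³ = (40*(1/1048))³ = (5/131)³ = 125/2248091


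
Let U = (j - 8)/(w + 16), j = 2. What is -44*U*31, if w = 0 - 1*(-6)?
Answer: 372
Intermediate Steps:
w = 6 (w = 0 + 6 = 6)
U = -3/11 (U = (2 - 8)/(6 + 16) = -6/22 = -6*1/22 = -3/11 ≈ -0.27273)
-44*U*31 = -44*(-3/11)*31 = 12*31 = 372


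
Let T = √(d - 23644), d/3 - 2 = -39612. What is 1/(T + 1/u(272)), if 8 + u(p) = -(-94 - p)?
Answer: 358/18260037737 - 128164*I*√142474/18260037737 ≈ 1.9606e-8 - 0.0026493*I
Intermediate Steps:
d = -118830 (d = 6 + 3*(-39612) = 6 - 118836 = -118830)
u(p) = 86 + p (u(p) = -8 - (-94 - p) = -8 + (94 + p) = 86 + p)
T = I*√142474 (T = √(-118830 - 23644) = √(-142474) = I*√142474 ≈ 377.46*I)
1/(T + 1/u(272)) = 1/(I*√142474 + 1/(86 + 272)) = 1/(I*√142474 + 1/358) = 1/(1/358 + I*√142474)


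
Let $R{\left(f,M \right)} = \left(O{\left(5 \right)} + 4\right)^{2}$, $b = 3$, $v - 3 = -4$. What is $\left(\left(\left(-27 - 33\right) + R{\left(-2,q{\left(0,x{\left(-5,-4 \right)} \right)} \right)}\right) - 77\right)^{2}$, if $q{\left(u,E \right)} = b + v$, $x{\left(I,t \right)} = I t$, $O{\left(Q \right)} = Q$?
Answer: $3136$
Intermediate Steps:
$v = -1$ ($v = 3 - 4 = -1$)
$q{\left(u,E \right)} = 2$ ($q{\left(u,E \right)} = 3 - 1 = 2$)
$R{\left(f,M \right)} = 81$ ($R{\left(f,M \right)} = \left(5 + 4\right)^{2} = 9^{2} = 81$)
$\left(\left(\left(-27 - 33\right) + R{\left(-2,q{\left(0,x{\left(-5,-4 \right)} \right)} \right)}\right) - 77\right)^{2} = \left(\left(\left(-27 - 33\right) + 81\right) - 77\right)^{2} = \left(\left(-60 + 81\right) - 77\right)^{2} = \left(21 - 77\right)^{2} = \left(-56\right)^{2} = 3136$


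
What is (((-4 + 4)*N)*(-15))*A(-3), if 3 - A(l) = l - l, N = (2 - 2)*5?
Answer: 0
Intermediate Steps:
N = 0 (N = 0*5 = 0)
A(l) = 3 (A(l) = 3 - (l - l) = 3 - 1*0 = 3 + 0 = 3)
(((-4 + 4)*N)*(-15))*A(-3) = (((-4 + 4)*0)*(-15))*3 = ((0*0)*(-15))*3 = (0*(-15))*3 = 0*3 = 0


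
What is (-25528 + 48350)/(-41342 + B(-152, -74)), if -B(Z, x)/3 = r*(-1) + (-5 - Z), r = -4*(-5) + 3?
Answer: -11411/20857 ≈ -0.54711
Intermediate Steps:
r = 23 (r = 20 + 3 = 23)
B(Z, x) = 84 + 3*Z (B(Z, x) = -3*(23*(-1) + (-5 - Z)) = -3*(-23 + (-5 - Z)) = -3*(-28 - Z) = 84 + 3*Z)
(-25528 + 48350)/(-41342 + B(-152, -74)) = (-25528 + 48350)/(-41342 + (84 + 3*(-152))) = 22822/(-41342 + (84 - 456)) = 22822/(-41342 - 372) = 22822/(-41714) = 22822*(-1/41714) = -11411/20857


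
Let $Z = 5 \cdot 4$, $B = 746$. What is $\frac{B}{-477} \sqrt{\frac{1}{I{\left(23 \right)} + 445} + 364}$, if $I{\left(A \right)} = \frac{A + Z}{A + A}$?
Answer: $- \frac{746 \sqrt{17018446346}}{3261567} \approx -29.838$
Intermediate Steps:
$Z = 20$
$I{\left(A \right)} = \frac{20 + A}{2 A}$ ($I{\left(A \right)} = \frac{A + 20}{A + A} = \frac{20 + A}{2 A}$)
$\frac{B}{-477} \sqrt{\frac{1}{I{\left(23 \right)} + 445} + 364} = \frac{746}{-477} \sqrt{\frac{1}{\frac{20 + 23}{2 \cdot 23} + 445} + 364} = 746 \left(- \frac{1}{477}\right) \sqrt{\frac{1}{\frac{1}{2} \cdot \frac{1}{23} \cdot 43 + 445} + 364} = - \frac{746 \sqrt{\frac{1}{\frac{43}{46} + 445} + 364}}{477} = - \frac{746 \sqrt{\frac{1}{\frac{20513}{46}} + 364}}{477} = - \frac{746 \sqrt{\frac{46}{20513} + 364}}{477} = - \frac{746 \sqrt{\frac{7466778}{20513}}}{477} = - \frac{746 \frac{3 \sqrt{17018446346}}{20513}}{477} = - \frac{746 \sqrt{17018446346}}{3261567}$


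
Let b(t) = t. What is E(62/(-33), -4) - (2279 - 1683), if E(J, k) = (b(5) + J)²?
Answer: -638435/1089 ≈ -586.26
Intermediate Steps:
E(J, k) = (5 + J)²
E(62/(-33), -4) - (2279 - 1683) = (5 + 62/(-33))² - (2279 - 1683) = (5 + 62*(-1/33))² - 1*596 = (5 - 62/33)² - 596 = (103/33)² - 596 = 10609/1089 - 596 = -638435/1089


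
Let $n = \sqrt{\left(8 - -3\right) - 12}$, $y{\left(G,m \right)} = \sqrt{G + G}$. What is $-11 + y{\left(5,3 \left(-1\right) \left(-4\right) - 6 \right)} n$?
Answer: $-11 + i \sqrt{10} \approx -11.0 + 3.1623 i$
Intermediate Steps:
$y{\left(G,m \right)} = \sqrt{2} \sqrt{G}$ ($y{\left(G,m \right)} = \sqrt{2 G} = \sqrt{2} \sqrt{G}$)
$n = i$ ($n = \sqrt{\left(8 + \left(-1 + 4\right)\right) - 12} = \sqrt{\left(8 + 3\right) - 12} = \sqrt{11 - 12} = \sqrt{-1} = i \approx 1.0 i$)
$-11 + y{\left(5,3 \left(-1\right) \left(-4\right) - 6 \right)} n = -11 + \sqrt{2} \sqrt{5} i = -11 + \sqrt{10} i = -11 + i \sqrt{10}$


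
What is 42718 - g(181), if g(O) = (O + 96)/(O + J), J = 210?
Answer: 16702461/391 ≈ 42717.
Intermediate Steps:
g(O) = (96 + O)/(210 + O) (g(O) = (O + 96)/(O + 210) = (96 + O)/(210 + O))
42718 - g(181) = 42718 - (96 + 181)/(210 + 181) = 42718 - 277/391 = 16702461/391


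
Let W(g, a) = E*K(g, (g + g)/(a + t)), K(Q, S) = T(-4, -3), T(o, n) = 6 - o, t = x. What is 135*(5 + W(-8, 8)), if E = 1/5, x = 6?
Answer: 945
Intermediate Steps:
t = 6
E = 1/5 ≈ 0.20000
K(Q, S) = 10 (K(Q, S) = 6 - 1*(-4) = 6 + 4 = 10)
W(g, a) = 2 (W(g, a) = (1/5)*10 = 2)
135*(5 + W(-8, 8)) = 135*(5 + 2) = 135*7 = 945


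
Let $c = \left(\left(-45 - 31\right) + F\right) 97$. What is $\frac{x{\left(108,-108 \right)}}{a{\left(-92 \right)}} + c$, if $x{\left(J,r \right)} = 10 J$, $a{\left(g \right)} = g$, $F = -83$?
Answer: $- \frac{354999}{23} \approx -15435.0$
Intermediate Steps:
$c = -15423$ ($c = \left(\left(-45 - 31\right) - 83\right) 97 = \left(-76 - 83\right) 97 = \left(-159\right) 97 = -15423$)
$\frac{x{\left(108,-108 \right)}}{a{\left(-92 \right)}} + c = \frac{10 \cdot 108}{-92} - 15423 = 1080 \left(- \frac{1}{92}\right) - 15423 = - \frac{270}{23} - 15423 = - \frac{354999}{23}$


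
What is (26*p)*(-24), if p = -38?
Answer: 23712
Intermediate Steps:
(26*p)*(-24) = (26*(-38))*(-24) = -988*(-24) = 23712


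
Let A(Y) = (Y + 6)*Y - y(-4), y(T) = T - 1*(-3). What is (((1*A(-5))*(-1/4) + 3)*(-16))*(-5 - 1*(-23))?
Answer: -1152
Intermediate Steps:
y(T) = 3 + T (y(T) = T + 3 = 3 + T)
A(Y) = 1 + Y*(6 + Y) (A(Y) = (Y + 6)*Y - (3 - 4) = (6 + Y)*Y - 1*(-1) = Y*(6 + Y) + 1 = 1 + Y*(6 + Y))
(((1*A(-5))*(-1/4) + 3)*(-16))*(-5 - 1*(-23)) = (((1*(1 + (-5)² + 6*(-5)))*(-1/4) + 3)*(-16))*(-5 - 1*(-23)) = (((1*(1 + 25 - 30))*(-1*¼) + 3)*(-16))*(-5 + 23) = (((1*(-4))*(-¼) + 3)*(-16))*18 = ((-4*(-¼) + 3)*(-16))*18 = ((1 + 3)*(-16))*18 = (4*(-16))*18 = -64*18 = -1152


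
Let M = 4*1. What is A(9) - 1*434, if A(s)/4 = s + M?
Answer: -382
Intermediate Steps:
M = 4
A(s) = 16 + 4*s (A(s) = 4*(s + 4) = 4*(4 + s) = 16 + 4*s)
A(9) - 1*434 = (16 + 4*9) - 1*434 = (16 + 36) - 434 = 52 - 434 = -382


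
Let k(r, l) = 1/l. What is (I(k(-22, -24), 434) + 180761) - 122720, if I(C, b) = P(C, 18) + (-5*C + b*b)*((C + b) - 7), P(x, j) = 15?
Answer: 46355505859/576 ≈ 8.0478e+7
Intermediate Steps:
I(C, b) = 15 + (b**2 - 5*C)*(-7 + C + b) (I(C, b) = 15 + (-5*C + b*b)*((C + b) - 7) = 15 + (-5*C + b**2)*(-7 + C + b) = 15 + (b**2 - 5*C)*(-7 + C + b))
(I(k(-22, -24), 434) + 180761) - 122720 = ((15 + 434**3 - 7*434**2 - 5*(1/(-24))**2 + 35/(-24) + 434**2/(-24) - 5*434/(-24)) + 180761) - 122720 = ((15 + 81746504 - 7*188356 - 5*(-1/24)**2 + 35*(-1/24) - 1/24*188356 - 5*(-1/24)*434) + 180761) - 122720 = ((15 + 81746504 - 1318492 - 5*1/576 - 35/24 - 47089/6 + 1085/12) + 180761) - 122720 = ((15 + 81746504 - 1318492 - 5/576 - 35/24 - 47089/6 + 1085/12) + 180761) - 122720 = (46322074243/576 + 180761) - 122720 = 46426192579/576 - 122720 = 46355505859/576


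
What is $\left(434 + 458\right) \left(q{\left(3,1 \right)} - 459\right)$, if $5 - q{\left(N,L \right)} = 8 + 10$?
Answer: $-421024$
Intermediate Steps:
$q{\left(N,L \right)} = -13$ ($q{\left(N,L \right)} = 5 - \left(8 + 10\right) = 5 - 18 = -13$)
$\left(434 + 458\right) \left(q{\left(3,1 \right)} - 459\right) = \left(434 + 458\right) \left(-13 - 459\right) = 892 \left(-472\right) = -421024$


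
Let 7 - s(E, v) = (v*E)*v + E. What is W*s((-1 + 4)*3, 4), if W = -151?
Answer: 22046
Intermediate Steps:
s(E, v) = 7 - E - E*v² (s(E, v) = 7 - ((v*E)*v + E) = 7 - ((E*v)*v + E) = 7 - (E*v² + E) = 7 - (E + E*v²) = 7 + (-E - E*v²) = 7 - E - E*v²)
W*s((-1 + 4)*3, 4) = -151*(7 - (-1 + 4)*3 - 1*(-1 + 4)*3*4²) = -151*(7 - 3*3 - 1*3*3*16) = -151*(7 - 1*9 - 1*9*16) = -151*(7 - 9 - 144) = -151*(-146) = 22046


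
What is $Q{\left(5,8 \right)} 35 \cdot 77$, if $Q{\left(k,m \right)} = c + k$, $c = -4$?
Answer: $2695$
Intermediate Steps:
$Q{\left(k,m \right)} = -4 + k$
$Q{\left(5,8 \right)} 35 \cdot 77 = \left(-4 + 5\right) 35 \cdot 77 = 1 \cdot 35 \cdot 77 = 35 \cdot 77 = 2695$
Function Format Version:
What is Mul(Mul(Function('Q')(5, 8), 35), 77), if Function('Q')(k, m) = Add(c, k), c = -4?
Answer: 2695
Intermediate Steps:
Function('Q')(k, m) = Add(-4, k)
Mul(Mul(Function('Q')(5, 8), 35), 77) = Mul(Mul(Add(-4, 5), 35), 77) = Mul(Mul(1, 35), 77) = Mul(35, 77) = 2695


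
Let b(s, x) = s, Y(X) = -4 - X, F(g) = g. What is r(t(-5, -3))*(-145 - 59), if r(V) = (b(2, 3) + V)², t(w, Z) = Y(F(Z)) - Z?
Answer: -3264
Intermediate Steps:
t(w, Z) = -4 - 2*Z (t(w, Z) = (-4 - Z) - Z = -4 - 2*Z)
r(V) = (2 + V)²
r(t(-5, -3))*(-145 - 59) = (2 + (-4 - 2*(-3)))²*(-145 - 59) = (2 + (-4 + 6))²*(-204) = (2 + 2)²*(-204) = 4²*(-204) = 16*(-204) = -3264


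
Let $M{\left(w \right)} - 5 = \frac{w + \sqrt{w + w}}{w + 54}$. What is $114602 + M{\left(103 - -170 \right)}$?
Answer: $\frac{12492254}{109} + \frac{\sqrt{546}}{327} \approx 1.1461 \cdot 10^{5}$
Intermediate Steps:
$M{\left(w \right)} = 5 + \frac{w + \sqrt{2} \sqrt{w}}{54 + w}$ ($M{\left(w \right)} = 5 + \frac{w + \sqrt{w + w}}{w + 54} = 5 + \frac{w + \sqrt{2 w}}{54 + w} = 5 + \frac{w + \sqrt{2} \sqrt{w}}{54 + w}$)
$114602 + M{\left(103 - -170 \right)} = 114602 + \frac{270 + 6 \left(103 - -170\right) + \sqrt{2} \sqrt{103 - -170}}{54 + \left(103 - -170\right)} = 114602 + \frac{270 + 6 \left(103 + 170\right) + \sqrt{2} \sqrt{103 + 170}}{54 + \left(103 + 170\right)} = 114602 + \frac{270 + 6 \cdot 273 + \sqrt{2} \sqrt{273}}{54 + 273} = 114602 + \frac{270 + 1638 + \sqrt{546}}{327} = 114602 + \frac{1908 + \sqrt{546}}{327} = 114602 + \left(\frac{636}{109} + \frac{\sqrt{546}}{327}\right) = \frac{12492254}{109} + \frac{\sqrt{546}}{327}$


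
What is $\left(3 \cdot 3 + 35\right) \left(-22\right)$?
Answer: $-968$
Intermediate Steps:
$\left(3 \cdot 3 + 35\right) \left(-22\right) = \left(9 + 35\right) \left(-22\right) = 44 \left(-22\right) = -968$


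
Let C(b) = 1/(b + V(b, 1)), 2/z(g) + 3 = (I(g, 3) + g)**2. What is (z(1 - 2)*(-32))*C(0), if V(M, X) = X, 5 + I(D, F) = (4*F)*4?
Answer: -64/1761 ≈ -0.036343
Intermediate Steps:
I(D, F) = -5 + 16*F (I(D, F) = -5 + (4*F)*4 = -5 + 16*F)
z(g) = 2/(-3 + (43 + g)**2) (z(g) = 2/(-3 + ((-5 + 16*3) + g)**2) = 2/(-3 + ((-5 + 48) + g)**2) = 2/(-3 + (43 + g)**2))
C(b) = 1/(1 + b) (C(b) = 1/(b + 1) = 1/(1 + b))
(z(1 - 2)*(-32))*C(0) = ((2/(-3 + (43 + (1 - 2))**2))*(-32))/(1 + 0) = ((2/(-3 + (43 - 1)**2))*(-32))/1 = ((2/(-3 + 42**2))*(-32))*1 = ((2/(-3 + 1764))*(-32))*1 = ((2/1761)*(-32))*1 = -64/1761*1 = -64/1761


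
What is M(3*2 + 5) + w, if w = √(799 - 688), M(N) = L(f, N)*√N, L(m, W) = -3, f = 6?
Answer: √111 - 3*√11 ≈ 0.58578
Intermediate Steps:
M(N) = -3*√N
w = √111 ≈ 10.536
M(3*2 + 5) + w = -3*√(3*2 + 5) + √111 = -3*√(6 + 5) + √111 = -3*√11 + √111 = √111 - 3*√11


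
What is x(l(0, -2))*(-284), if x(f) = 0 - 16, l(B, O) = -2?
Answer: 4544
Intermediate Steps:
x(f) = -16
x(l(0, -2))*(-284) = -16*(-284) = 4544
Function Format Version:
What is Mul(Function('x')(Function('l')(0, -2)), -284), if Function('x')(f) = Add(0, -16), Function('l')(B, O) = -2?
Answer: 4544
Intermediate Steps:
Function('x')(f) = -16
Mul(Function('x')(Function('l')(0, -2)), -284) = Mul(-16, -284) = 4544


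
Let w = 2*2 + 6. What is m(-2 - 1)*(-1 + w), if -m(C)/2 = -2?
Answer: 36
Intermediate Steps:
w = 10 (w = 4 + 6 = 10)
m(C) = 4 (m(C) = -2*(-2) = 4)
m(-2 - 1)*(-1 + w) = 4*(-1 + 10) = 4*9 = 36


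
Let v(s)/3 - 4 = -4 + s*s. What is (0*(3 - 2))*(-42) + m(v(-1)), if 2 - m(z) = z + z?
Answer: -4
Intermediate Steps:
v(s) = 3*s² (v(s) = 12 + 3*(-4 + s*s) = 12 + 3*(-4 + s²) = 12 + (-12 + 3*s²) = 3*s²)
m(z) = 2 - 2*z (m(z) = 2 - (z + z) = 2 - 2*z)
(0*(3 - 2))*(-42) + m(v(-1)) = (0*(3 - 2))*(-42) + (2 - 6*(-1)²) = (0*1)*(-42) + (2 - 6) = 0*(-42) + (2 - 2*3) = 0 + (2 - 6) = 0 - 4 = -4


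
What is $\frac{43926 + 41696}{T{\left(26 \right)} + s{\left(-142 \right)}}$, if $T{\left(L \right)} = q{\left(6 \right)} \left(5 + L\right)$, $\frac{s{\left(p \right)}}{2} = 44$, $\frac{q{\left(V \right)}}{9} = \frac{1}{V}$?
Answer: $\frac{171244}{269} \approx 636.59$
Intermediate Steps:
$q{\left(V \right)} = \frac{9}{V}$
$s{\left(p \right)} = 88$ ($s{\left(p \right)} = 2 \cdot 44 = 88$)
$T{\left(L \right)} = \frac{15}{2} + \frac{3 L}{2}$ ($T{\left(L \right)} = \frac{9}{6} \left(5 + L\right) = 9 \cdot \frac{1}{6} \left(5 + L\right) = \frac{3 \left(5 + L\right)}{2} = \frac{15}{2} + \frac{3 L}{2}$)
$\frac{43926 + 41696}{T{\left(26 \right)} + s{\left(-142 \right)}} = \frac{43926 + 41696}{\left(\frac{15}{2} + \frac{3}{2} \cdot 26\right) + 88} = \frac{85622}{\left(\frac{15}{2} + 39\right) + 88} = \frac{85622}{\frac{93}{2} + 88} = \frac{85622}{\frac{269}{2}} = 85622 \cdot \frac{2}{269} = \frac{171244}{269}$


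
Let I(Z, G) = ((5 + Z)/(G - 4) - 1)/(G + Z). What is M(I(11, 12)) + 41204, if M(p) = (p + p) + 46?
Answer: 948752/23 ≈ 41250.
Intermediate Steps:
I(Z, G) = (-1 + (5 + Z)/(-4 + G))/(G + Z) (I(Z, G) = ((5 + Z)/(-4 + G) - 1)/(G + Z) = (-1 + (5 + Z)/(-4 + G))/(G + Z))
M(p) = 46 + 2*p (M(p) = 2*p + 46 = 46 + 2*p)
M(I(11, 12)) + 41204 = (46 + 2*((9 + 11 - 1*12)/(12**2 - 4*12 - 4*11 + 12*11))) + 41204 = (46 + 2*((9 + 11 - 12)/(144 - 48 - 44 + 132))) + 41204 = (46 + 2*(8/184)) + 41204 = (46 + 2*((1/184)*8)) + 41204 = (46 + 2*(1/23)) + 41204 = (46 + 2/23) + 41204 = 1060/23 + 41204 = 948752/23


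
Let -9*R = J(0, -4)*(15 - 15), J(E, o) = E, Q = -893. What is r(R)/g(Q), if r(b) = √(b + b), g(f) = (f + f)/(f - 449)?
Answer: 0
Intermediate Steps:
R = 0 (R = -0*(15 - 15) = -0*0 = -⅑*0 = 0)
g(f) = 2*f/(-449 + f) (g(f) = (2*f)/(-449 + f) = 2*f/(-449 + f))
r(b) = √2*√b (r(b) = √(2*b) = √2*√b)
r(R)/g(Q) = (√2*√0)/((2*(-893)/(-449 - 893))) = (√2*0)/((2*(-893)/(-1342))) = 0/((2*(-893)*(-1/1342))) = 0/(893/671) = 0*(671/893) = 0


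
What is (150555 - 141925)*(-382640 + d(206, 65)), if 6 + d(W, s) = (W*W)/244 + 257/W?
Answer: -20738444499075/6283 ≈ -3.3007e+9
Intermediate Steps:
d(W, s) = -6 + 257/W + W²/244 (d(W, s) = -6 + ((W*W)/244 + 257/W) = -6 + (W²*(1/244) + 257/W) = -6 + (W²/244 + 257/W) = -6 + (257/W + W²/244) = -6 + 257/W + W²/244)
(150555 - 141925)*(-382640 + d(206, 65)) = (150555 - 141925)*(-382640 + (-6 + 257/206 + (1/244)*206²)) = 8630*(-382640 + (-6 + 257*(1/206) + (1/244)*42436)) = 8630*(-382640 + (-6 + 257/206 + 10609/61)) = 8630*(-382640 + 2125735/12566) = 8630*(-4806128505/12566) = -20738444499075/6283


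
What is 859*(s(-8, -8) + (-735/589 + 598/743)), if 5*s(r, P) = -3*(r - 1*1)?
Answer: 9317155526/2188135 ≈ 4258.0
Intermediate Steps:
s(r, P) = ⅗ - 3*r/5 (s(r, P) = (-3*(r - 1*1))/5 = (-3*(r - 1))/5 = (-3*(-1 + r))/5 = (3 - 3*r)/5 = ⅗ - 3*r/5)
859*(s(-8, -8) + (-735/589 + 598/743)) = 859*((⅗ - ⅗*(-8)) + (-735/589 + 598/743)) = 859*((⅗ + 24/5) + (-735*1/589 + 598*(1/743))) = 859*(27/5 + (-735/589 + 598/743)) = 859*(27/5 - 193883/437627) = 859*(10846514/2188135) = 9317155526/2188135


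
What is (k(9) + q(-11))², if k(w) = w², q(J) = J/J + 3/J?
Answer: 808201/121 ≈ 6679.3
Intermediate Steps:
q(J) = 1 + 3/J
(k(9) + q(-11))² = (9² + (3 - 11)/(-11))² = (81 - 1/11*(-8))² = (81 + 8/11)² = (899/11)² = 808201/121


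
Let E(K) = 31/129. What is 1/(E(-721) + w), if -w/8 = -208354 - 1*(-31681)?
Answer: 129/182326567 ≈ 7.0752e-7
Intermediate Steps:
E(K) = 31/129 (E(K) = 31*(1/129) = 31/129)
w = 1413384 (w = -8*(-208354 - 1*(-31681)) = -8*(-208354 + 31681) = -8*(-176673) = 1413384)
1/(E(-721) + w) = 1/(31/129 + 1413384) = 1/(182326567/129) = 129/182326567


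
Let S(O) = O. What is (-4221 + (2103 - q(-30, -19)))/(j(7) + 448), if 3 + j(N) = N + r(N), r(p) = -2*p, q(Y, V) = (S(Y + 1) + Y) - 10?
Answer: -683/146 ≈ -4.6781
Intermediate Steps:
q(Y, V) = -9 + 2*Y (q(Y, V) = ((Y + 1) + Y) - 10 = ((1 + Y) + Y) - 10 = (1 + 2*Y) - 10 = -9 + 2*Y)
j(N) = -3 - N (j(N) = -3 + (N - 2*N) = -3 - N)
(-4221 + (2103 - q(-30, -19)))/(j(7) + 448) = (-4221 + (2103 - (-9 + 2*(-30))))/((-3 - 1*7) + 448) = (-4221 + (2103 - (-9 - 60)))/((-3 - 7) + 448) = (-4221 + (2103 - 1*(-69)))/(-10 + 448) = (-4221 + (2103 + 69))/438 = (-4221 + 2172)*(1/438) = -2049*1/438 = -683/146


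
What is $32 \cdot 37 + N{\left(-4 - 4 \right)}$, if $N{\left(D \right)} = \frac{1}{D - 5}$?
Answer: $\frac{15391}{13} \approx 1183.9$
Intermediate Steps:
$N{\left(D \right)} = \frac{1}{-5 + D}$
$32 \cdot 37 + N{\left(-4 - 4 \right)} = 32 \cdot 37 + \frac{1}{-5 - 8} = 1184 + \frac{1}{-5 - 8} = 1184 + \frac{1}{-13} = 1184 - \frac{1}{13} = \frac{15391}{13}$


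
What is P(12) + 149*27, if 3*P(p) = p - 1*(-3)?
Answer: 4028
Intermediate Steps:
P(p) = 1 + p/3 (P(p) = (p - 1*(-3))/3 = (p + 3)/3 = (3 + p)/3 = 1 + p/3)
P(12) + 149*27 = (1 + (⅓)*12) + 149*27 = (1 + 4) + 4023 = 5 + 4023 = 4028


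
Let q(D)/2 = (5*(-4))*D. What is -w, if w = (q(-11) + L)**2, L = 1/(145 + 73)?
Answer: -9200838241/47524 ≈ -1.9360e+5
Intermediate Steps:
L = 1/218 ≈ 0.0045872
q(D) = -40*D (q(D) = 2*((5*(-4))*D) = 2*(-20*D) = -40*D)
w = 9200838241/47524 (w = (-40*(-11) + 1/218)**2 = (440 + 1/218)**2 = (95921/218)**2 = 9200838241/47524 ≈ 1.9360e+5)
-w = -1*9200838241/47524 = -9200838241/47524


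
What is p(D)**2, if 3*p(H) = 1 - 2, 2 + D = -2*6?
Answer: 1/9 ≈ 0.11111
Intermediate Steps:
D = -14 (D = -2 - 2*6 = -2 - 12 = -14)
p(H) = -1/3 (p(H) = (1 - 2)/3 = (1/3)*(-1) = -1/3)
p(D)**2 = (-1/3)**2 = 1/9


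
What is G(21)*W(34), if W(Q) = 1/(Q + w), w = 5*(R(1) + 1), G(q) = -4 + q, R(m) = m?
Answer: 17/44 ≈ 0.38636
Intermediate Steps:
w = 10 (w = 5*(1 + 1) = 5*2 = 10)
W(Q) = 1/(10 + Q) (W(Q) = 1/(Q + 10) = 1/(10 + Q))
G(21)*W(34) = (-4 + 21)/(10 + 34) = 17/44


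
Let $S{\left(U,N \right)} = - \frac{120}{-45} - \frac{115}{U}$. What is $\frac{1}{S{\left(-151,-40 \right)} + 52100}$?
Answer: $\frac{453}{23602853} \approx 1.9193 \cdot 10^{-5}$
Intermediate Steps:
$S{\left(U,N \right)} = \frac{8}{3} - \frac{115}{U}$ ($S{\left(U,N \right)} = \left(-120\right) \left(- \frac{1}{45}\right) - \frac{115}{U} = \frac{8}{3} - \frac{115}{U}$)
$\frac{1}{S{\left(-151,-40 \right)} + 52100} = \frac{1}{\left(\frac{8}{3} - \frac{115}{-151}\right) + 52100} = \frac{1}{\left(\frac{8}{3} - - \frac{115}{151}\right) + 52100} = \frac{1}{\left(\frac{8}{3} + \frac{115}{151}\right) + 52100} = \frac{1}{\frac{1553}{453} + 52100} = \frac{1}{\frac{23602853}{453}} = \frac{453}{23602853}$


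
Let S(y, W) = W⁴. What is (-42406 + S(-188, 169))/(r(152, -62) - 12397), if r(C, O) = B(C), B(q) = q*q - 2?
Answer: 163137663/2141 ≈ 76197.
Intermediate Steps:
B(q) = -2 + q² (B(q) = q² - 2 = -2 + q²)
r(C, O) = -2 + C²
(-42406 + S(-188, 169))/(r(152, -62) - 12397) = (-42406 + 169⁴)/((-2 + 152²) - 12397) = (-42406 + 815730721)/((-2 + 23104) - 12397) = 815688315/(23102 - 12397) = 815688315/10705 = 815688315*(1/10705) = 163137663/2141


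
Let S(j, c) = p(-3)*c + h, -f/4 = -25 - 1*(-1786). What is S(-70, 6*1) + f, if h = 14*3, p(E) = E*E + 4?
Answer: -6924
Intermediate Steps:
f = -7044 (f = -4*(-25 - 1*(-1786)) = -4*(-25 + 1786) = -4*1761 = -7044)
p(E) = 4 + E² (p(E) = E² + 4 = 4 + E²)
h = 42
S(j, c) = 42 + 13*c (S(j, c) = (4 + (-3)²)*c + 42 = (4 + 9)*c + 42 = 13*c + 42 = 42 + 13*c)
S(-70, 6*1) + f = (42 + 13*(6*1)) - 7044 = (42 + 13*6) - 7044 = (42 + 78) - 7044 = 120 - 7044 = -6924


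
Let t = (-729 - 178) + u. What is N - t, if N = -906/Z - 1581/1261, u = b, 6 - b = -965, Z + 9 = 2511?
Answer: -34503256/525837 ≈ -65.616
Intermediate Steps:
Z = 2502 (Z = -9 + 2511 = 2502)
b = 971 (b = 6 - 1*(-965) = 6 + 965 = 971)
u = 971
N = -849688/525837 (N = -906/2502 - 1581/1261 = -906*1/2502 - 1581*1/1261 = -151/417 - 1581/1261 = -849688/525837 ≈ -1.6159)
t = 64 (t = (-729 - 178) + 971 = -907 + 971 = 64)
N - t = -849688/525837 - 1*64 = -849688/525837 - 64 = -34503256/525837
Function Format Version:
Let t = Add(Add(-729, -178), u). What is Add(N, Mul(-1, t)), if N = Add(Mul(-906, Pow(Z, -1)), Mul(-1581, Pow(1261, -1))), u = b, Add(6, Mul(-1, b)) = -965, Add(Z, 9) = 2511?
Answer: Rational(-34503256, 525837) ≈ -65.616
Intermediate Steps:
Z = 2502 (Z = Add(-9, 2511) = 2502)
b = 971 (b = Add(6, Mul(-1, -965)) = Add(6, 965) = 971)
u = 971
N = Rational(-849688, 525837) (N = Add(Mul(-906, Pow(2502, -1)), Mul(-1581, Pow(1261, -1))) = Add(Mul(-906, Rational(1, 2502)), Mul(-1581, Rational(1, 1261))) = Add(Rational(-151, 417), Rational(-1581, 1261)) = Rational(-849688, 525837) ≈ -1.6159)
t = 64 (t = Add(Add(-729, -178), 971) = Add(-907, 971) = 64)
Add(N, Mul(-1, t)) = Add(Rational(-849688, 525837), Mul(-1, 64)) = Add(Rational(-849688, 525837), -64) = Rational(-34503256, 525837)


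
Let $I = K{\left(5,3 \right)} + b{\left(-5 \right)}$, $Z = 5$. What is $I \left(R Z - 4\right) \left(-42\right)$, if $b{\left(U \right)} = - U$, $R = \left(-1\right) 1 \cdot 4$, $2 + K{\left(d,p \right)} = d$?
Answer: $8064$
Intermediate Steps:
$K{\left(d,p \right)} = -2 + d$
$R = -4$ ($R = \left(-1\right) 4 = -4$)
$I = 8$ ($I = \left(-2 + 5\right) - -5 = 3 + 5 = 8$)
$I \left(R Z - 4\right) \left(-42\right) = 8 \left(\left(-4\right) 5 - 4\right) \left(-42\right) = 8 \left(-20 - 4\right) \left(-42\right) = 8 \left(-24\right) \left(-42\right) = \left(-192\right) \left(-42\right) = 8064$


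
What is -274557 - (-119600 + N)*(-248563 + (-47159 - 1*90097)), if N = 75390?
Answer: -17057332547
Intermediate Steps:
-274557 - (-119600 + N)*(-248563 + (-47159 - 1*90097)) = -274557 - (-119600 + 75390)*(-248563 + (-47159 - 1*90097)) = -274557 - (-44210)*(-248563 + (-47159 - 90097)) = -274557 - (-44210)*(-248563 - 137256) = -274557 - (-44210)*(-385819) = -274557 - 1*17057057990 = -274557 - 17057057990 = -17057332547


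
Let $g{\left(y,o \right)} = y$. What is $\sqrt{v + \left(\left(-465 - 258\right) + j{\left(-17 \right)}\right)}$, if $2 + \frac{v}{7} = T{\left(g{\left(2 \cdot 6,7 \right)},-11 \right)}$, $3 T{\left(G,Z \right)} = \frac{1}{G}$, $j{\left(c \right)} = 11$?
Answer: $\frac{i \sqrt{26129}}{6} \approx 26.941 i$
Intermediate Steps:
$T{\left(G,Z \right)} = \frac{1}{3 G}$
$v = - \frac{497}{36}$ ($v = -14 + 7 \frac{1}{3 \cdot 2 \cdot 6} = -14 + 7 \frac{1}{3 \cdot 12} = -14 + 7 \cdot \frac{1}{3} \cdot \frac{1}{12} = -14 + 7 \cdot \frac{1}{36} = -14 + \frac{7}{36} = - \frac{497}{36} \approx -13.806$)
$\sqrt{v + \left(\left(-465 - 258\right) + j{\left(-17 \right)}\right)} = \sqrt{- \frac{497}{36} + \left(\left(-465 - 258\right) + 11\right)} = \sqrt{- \frac{497}{36} + \left(-723 + 11\right)} = \sqrt{- \frac{497}{36} - 712} = \sqrt{- \frac{26129}{36}} = \frac{i \sqrt{26129}}{6}$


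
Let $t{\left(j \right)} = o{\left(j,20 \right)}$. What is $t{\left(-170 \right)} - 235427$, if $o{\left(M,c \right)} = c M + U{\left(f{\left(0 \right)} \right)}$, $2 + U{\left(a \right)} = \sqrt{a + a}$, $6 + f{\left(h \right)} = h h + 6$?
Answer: $-238829$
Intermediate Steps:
$f{\left(h \right)} = h^{2}$ ($f{\left(h \right)} = -6 + \left(h h + 6\right) = -6 + \left(h^{2} + 6\right) = -6 + \left(6 + h^{2}\right) = h^{2}$)
$U{\left(a \right)} = -2 + \sqrt{2} \sqrt{a}$ ($U{\left(a \right)} = -2 + \sqrt{a + a} = -2 + \sqrt{2 a} = -2 + \sqrt{2} \sqrt{a}$)
$o{\left(M,c \right)} = -2 + M c$ ($o{\left(M,c \right)} = c M - \left(2 - \sqrt{2} \sqrt{0^{2}}\right) = M c - \left(2 - \sqrt{2} \sqrt{0}\right) = M c - \left(2 - \sqrt{2} \cdot 0\right) = M c + \left(-2 + 0\right) = M c - 2 = -2 + M c$)
$t{\left(j \right)} = -2 + 20 j$ ($t{\left(j \right)} = -2 + j 20 = -2 + 20 j$)
$t{\left(-170 \right)} - 235427 = \left(-2 + 20 \left(-170\right)\right) - 235427 = \left(-2 - 3400\right) - 235427 = -3402 - 235427 = -238829$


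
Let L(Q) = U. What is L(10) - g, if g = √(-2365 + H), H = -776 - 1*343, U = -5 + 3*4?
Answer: 7 - 2*I*√871 ≈ 7.0 - 59.025*I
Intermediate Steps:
U = 7 (U = -5 + 12 = 7)
L(Q) = 7
H = -1119 (H = -776 - 343 = -1119)
g = 2*I*√871 (g = √(-2365 - 1119) = √(-3484) = 2*I*√871 ≈ 59.025*I)
L(10) - g = 7 - 2*I*√871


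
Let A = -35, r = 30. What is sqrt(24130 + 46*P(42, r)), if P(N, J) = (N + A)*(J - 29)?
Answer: 2*sqrt(6113) ≈ 156.37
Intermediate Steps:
P(N, J) = (-35 + N)*(-29 + J) (P(N, J) = (N - 35)*(J - 29) = (-35 + N)*(-29 + J))
sqrt(24130 + 46*P(42, r)) = sqrt(24130 + 46*(1015 - 35*30 - 29*42 + 30*42)) = sqrt(24130 + 46*(1015 - 1050 - 1218 + 1260)) = sqrt(24130 + 46*7) = sqrt(24130 + 322) = sqrt(24452) = 2*sqrt(6113)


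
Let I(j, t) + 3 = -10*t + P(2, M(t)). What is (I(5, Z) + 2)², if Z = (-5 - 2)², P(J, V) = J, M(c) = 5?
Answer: 239121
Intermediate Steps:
Z = 49 (Z = (-7)² = 49)
I(j, t) = -1 - 10*t (I(j, t) = -3 + (-10*t + 2) = -3 + (2 - 10*t) = -1 - 10*t)
(I(5, Z) + 2)² = ((-1 - 10*49) + 2)² = ((-1 - 490) + 2)² = (-491 + 2)² = (-489)² = 239121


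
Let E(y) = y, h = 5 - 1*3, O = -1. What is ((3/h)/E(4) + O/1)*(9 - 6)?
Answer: -15/8 ≈ -1.8750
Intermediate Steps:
h = 2 (h = 5 - 3 = 2)
((3/h)/E(4) + O/1)*(9 - 6) = ((3/2)/4 - 1/1)*(9 - 6) = ((3*(1/2))*(1/4) - 1*1)*3 = ((3/2)*(1/4) - 1)*3 = (3/8 - 1)*3 = -5/8*3 = -15/8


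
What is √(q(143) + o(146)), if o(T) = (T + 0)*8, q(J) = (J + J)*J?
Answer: 3*√4674 ≈ 205.10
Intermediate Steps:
q(J) = 2*J² (q(J) = (2*J)*J = 2*J²)
o(T) = 8*T (o(T) = T*8 = 8*T)
√(q(143) + o(146)) = √(2*143² + 8*146) = √(2*20449 + 1168) = √(40898 + 1168) = √42066 = 3*√4674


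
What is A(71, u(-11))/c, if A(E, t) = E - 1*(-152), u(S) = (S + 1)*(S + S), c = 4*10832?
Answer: 223/43328 ≈ 0.0051468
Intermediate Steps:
c = 43328
u(S) = 2*S*(1 + S) (u(S) = (1 + S)*(2*S) = 2*S*(1 + S))
A(E, t) = 152 + E (A(E, t) = E + 152 = 152 + E)
A(71, u(-11))/c = (152 + 71)/43328 = 223*(1/43328) = 223/43328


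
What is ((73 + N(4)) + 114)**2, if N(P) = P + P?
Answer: 38025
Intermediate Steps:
N(P) = 2*P
((73 + N(4)) + 114)**2 = ((73 + 2*4) + 114)**2 = ((73 + 8) + 114)**2 = (81 + 114)**2 = 195**2 = 38025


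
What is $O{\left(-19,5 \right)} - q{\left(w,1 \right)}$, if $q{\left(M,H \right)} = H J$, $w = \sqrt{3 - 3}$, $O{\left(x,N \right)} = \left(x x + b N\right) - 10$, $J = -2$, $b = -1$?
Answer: $348$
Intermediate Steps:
$O{\left(x,N \right)} = -10 + x^{2} - N$ ($O{\left(x,N \right)} = \left(x x - N\right) - 10 = \left(x^{2} - N\right) - 10 = -10 + x^{2} - N$)
$w = 0$ ($w = \sqrt{0} = 0$)
$q{\left(M,H \right)} = - 2 H$ ($q{\left(M,H \right)} = H \left(-2\right) = - 2 H$)
$O{\left(-19,5 \right)} - q{\left(w,1 \right)} = \left(-10 + \left(-19\right)^{2} - 5\right) - \left(-2\right) 1 = \left(-10 + 361 - 5\right) - -2 = 346 + 2 = 348$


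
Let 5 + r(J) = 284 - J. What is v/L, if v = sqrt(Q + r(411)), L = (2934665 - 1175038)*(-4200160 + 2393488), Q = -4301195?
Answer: -I*sqrt(4301327)/3179068831344 ≈ -6.5238e-10*I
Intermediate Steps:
L = -3179068831344 (L = 1759627*(-1806672) = -3179068831344)
r(J) = 279 - J (r(J) = -5 + (284 - J) = 279 - J)
v = I*sqrt(4301327) (v = sqrt(-4301195 + (279 - 1*411)) = sqrt(-4301195 + (279 - 411)) = sqrt(-4301195 - 132) = sqrt(-4301327) = I*sqrt(4301327) ≈ 2074.0*I)
v/L = (I*sqrt(4301327))/(-3179068831344) = (I*sqrt(4301327))*(-1/3179068831344) = -I*sqrt(4301327)/3179068831344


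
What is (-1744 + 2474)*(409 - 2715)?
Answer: -1683380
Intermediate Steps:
(-1744 + 2474)*(409 - 2715) = 730*(-2306) = -1683380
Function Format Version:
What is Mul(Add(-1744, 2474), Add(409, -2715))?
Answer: -1683380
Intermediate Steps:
Mul(Add(-1744, 2474), Add(409, -2715)) = Mul(730, -2306) = -1683380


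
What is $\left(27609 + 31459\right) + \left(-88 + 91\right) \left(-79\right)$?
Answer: $58831$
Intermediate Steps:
$\left(27609 + 31459\right) + \left(-88 + 91\right) \left(-79\right) = 59068 + 3 \left(-79\right) = 59068 - 237 = 58831$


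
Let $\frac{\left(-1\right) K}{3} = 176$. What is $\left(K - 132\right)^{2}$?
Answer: $435600$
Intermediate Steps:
$K = -528$ ($K = \left(-3\right) 176 = -528$)
$\left(K - 132\right)^{2} = \left(-528 - 132\right)^{2} = \left(-660\right)^{2} = 435600$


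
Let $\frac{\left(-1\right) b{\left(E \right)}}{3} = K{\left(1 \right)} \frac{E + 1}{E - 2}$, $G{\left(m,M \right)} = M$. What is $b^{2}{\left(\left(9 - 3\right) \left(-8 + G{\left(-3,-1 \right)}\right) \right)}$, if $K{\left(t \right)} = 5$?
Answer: $\frac{632025}{3136} \approx 201.54$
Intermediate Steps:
$b{\left(E \right)} = - \frac{15 \left(1 + E\right)}{-2 + E}$ ($b{\left(E \right)} = - 3 \cdot 5 \frac{E + 1}{E - 2} = - 3 \cdot 5 \frac{1 + E}{-2 + E} = - 3 \frac{5 \left(1 + E\right)}{-2 + E} = - \frac{15 \left(1 + E\right)}{-2 + E}$)
$b^{2}{\left(\left(9 - 3\right) \left(-8 + G{\left(-3,-1 \right)}\right) \right)} = \left(\frac{15 \left(-1 - \left(9 - 3\right) \left(-8 - 1\right)\right)}{-2 + \left(9 - 3\right) \left(-8 - 1\right)}\right)^{2} = \left(\frac{15 \left(-1 - 6 \left(-9\right)\right)}{-2 + 6 \left(-9\right)}\right)^{2} = \left(\frac{15 \left(-1 - -54\right)}{-2 - 54}\right)^{2} = \left(\frac{15 \left(-1 + 54\right)}{-56}\right)^{2} = \left(15 \left(- \frac{1}{56}\right) 53\right)^{2} = \left(- \frac{795}{56}\right)^{2} = \frac{632025}{3136}$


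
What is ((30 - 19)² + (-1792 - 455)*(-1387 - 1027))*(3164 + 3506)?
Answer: 36180607930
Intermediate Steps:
((30 - 19)² + (-1792 - 455)*(-1387 - 1027))*(3164 + 3506) = (11² - 2247*(-2414))*6670 = (121 + 5424258)*6670 = 5424379*6670 = 36180607930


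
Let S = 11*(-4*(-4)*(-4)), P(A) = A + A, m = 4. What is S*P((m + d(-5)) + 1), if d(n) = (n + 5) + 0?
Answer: -7040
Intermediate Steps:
d(n) = 5 + n (d(n) = (5 + n) + 0 = 5 + n)
P(A) = 2*A
S = -704 (S = 11*(16*(-4)) = 11*(-64) = -704)
S*P((m + d(-5)) + 1) = -1408*((4 + (5 - 5)) + 1) = -1408*((4 + 0) + 1) = -1408*(4 + 1) = -1408*5 = -704*10 = -7040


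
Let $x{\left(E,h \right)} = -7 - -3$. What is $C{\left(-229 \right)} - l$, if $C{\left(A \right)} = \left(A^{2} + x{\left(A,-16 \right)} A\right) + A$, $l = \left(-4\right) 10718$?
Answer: $96000$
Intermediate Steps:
$l = -42872$
$x{\left(E,h \right)} = -4$ ($x{\left(E,h \right)} = -7 + 3 = -4$)
$C{\left(A \right)} = A^{2} - 3 A$ ($C{\left(A \right)} = \left(A^{2} - 4 A\right) + A = A^{2} - 3 A$)
$C{\left(-229 \right)} - l = - 229 \left(-3 - 229\right) - -42872 = \left(-229\right) \left(-232\right) + 42872 = 53128 + 42872 = 96000$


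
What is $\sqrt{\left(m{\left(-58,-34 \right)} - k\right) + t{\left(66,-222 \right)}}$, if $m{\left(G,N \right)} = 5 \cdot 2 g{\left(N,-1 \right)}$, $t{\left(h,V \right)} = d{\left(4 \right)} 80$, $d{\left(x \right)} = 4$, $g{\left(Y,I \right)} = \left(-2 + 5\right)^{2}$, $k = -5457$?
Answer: $\sqrt{5867} \approx 76.596$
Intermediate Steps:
$g{\left(Y,I \right)} = 9$ ($g{\left(Y,I \right)} = 3^{2} = 9$)
$t{\left(h,V \right)} = 320$ ($t{\left(h,V \right)} = 4 \cdot 80 = 320$)
$m{\left(G,N \right)} = 90$ ($m{\left(G,N \right)} = 5 \cdot 2 \cdot 9 = 10 \cdot 9 = 90$)
$\sqrt{\left(m{\left(-58,-34 \right)} - k\right) + t{\left(66,-222 \right)}} = \sqrt{\left(90 - -5457\right) + 320} = \sqrt{\left(90 + 5457\right) + 320} = \sqrt{5547 + 320} = \sqrt{5867}$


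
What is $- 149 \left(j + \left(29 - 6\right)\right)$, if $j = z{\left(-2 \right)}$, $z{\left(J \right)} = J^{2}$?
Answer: $-4023$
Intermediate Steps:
$j = 4$ ($j = \left(-2\right)^{2} = 4$)
$- 149 \left(j + \left(29 - 6\right)\right) = - 149 \left(4 + \left(29 - 6\right)\right) = - 149 \left(4 + 23\right) = \left(-149\right) 27 = -4023$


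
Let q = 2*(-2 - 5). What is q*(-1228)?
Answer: 17192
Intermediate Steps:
q = -14 (q = 2*(-7) = -14)
q*(-1228) = -14*(-1228) = 17192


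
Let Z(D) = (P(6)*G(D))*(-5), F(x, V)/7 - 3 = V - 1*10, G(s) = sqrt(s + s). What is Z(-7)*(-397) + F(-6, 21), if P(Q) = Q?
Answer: 98 + 11910*I*sqrt(14) ≈ 98.0 + 44563.0*I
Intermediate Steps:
G(s) = sqrt(2)*sqrt(s) (G(s) = sqrt(2*s) = sqrt(2)*sqrt(s))
F(x, V) = -49 + 7*V (F(x, V) = 21 + 7*(V - 1*10) = 21 + 7*(V - 10) = 21 + 7*(-10 + V) = 21 + (-70 + 7*V) = -49 + 7*V)
Z(D) = -30*sqrt(2)*sqrt(D) (Z(D) = (6*(sqrt(2)*sqrt(D)))*(-5) = (6*sqrt(2)*sqrt(D))*(-5) = -30*sqrt(2)*sqrt(D))
Z(-7)*(-397) + F(-6, 21) = -30*sqrt(2)*sqrt(-7)*(-397) + (-49 + 7*21) = -30*sqrt(2)*I*sqrt(7)*(-397) + (-49 + 147) = -30*I*sqrt(14)*(-397) + 98 = 11910*I*sqrt(14) + 98 = 98 + 11910*I*sqrt(14)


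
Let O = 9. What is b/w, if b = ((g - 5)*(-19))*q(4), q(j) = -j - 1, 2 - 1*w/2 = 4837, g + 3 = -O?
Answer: 323/1934 ≈ 0.16701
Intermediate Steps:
g = -12 (g = -3 - 1*9 = -3 - 9 = -12)
w = -9670 (w = 4 - 2*4837 = 4 - 9674 = -9670)
q(j) = -1 - j
b = -1615 (b = ((-12 - 5)*(-19))*(-1 - 1*4) = (-17*(-19))*(-1 - 4) = 323*(-5) = -1615)
b/w = -1615/(-9670) = -1615*(-1/9670) = 323/1934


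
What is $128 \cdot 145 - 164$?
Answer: $18396$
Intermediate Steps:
$128 \cdot 145 - 164 = 18560 - 164 = 18396$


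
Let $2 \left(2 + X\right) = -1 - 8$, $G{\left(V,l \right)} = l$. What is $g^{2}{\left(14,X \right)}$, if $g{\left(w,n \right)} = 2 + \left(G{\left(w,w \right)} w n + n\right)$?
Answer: $\frac{6538249}{4} \approx 1.6346 \cdot 10^{6}$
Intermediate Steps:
$X = - \frac{13}{2}$ ($X = -2 + \frac{-1 - 8}{2} = -2 + \frac{1}{2} \left(-9\right) = -2 - \frac{9}{2} = - \frac{13}{2} \approx -6.5$)
$g{\left(w,n \right)} = 2 + n + n w^{2}$ ($g{\left(w,n \right)} = 2 + \left(w w n + n\right) = 2 + \left(w^{2} n + n\right) = 2 + \left(n w^{2} + n\right) = 2 + \left(n + n w^{2}\right) = 2 + n + n w^{2}$)
$g^{2}{\left(14,X \right)} = \left(2 - \frac{13}{2} - \frac{13 \cdot 14^{2}}{2}\right)^{2} = \left(2 - \frac{13}{2} - 1274\right)^{2} = \left(- \frac{2557}{2}\right)^{2} = \frac{6538249}{4}$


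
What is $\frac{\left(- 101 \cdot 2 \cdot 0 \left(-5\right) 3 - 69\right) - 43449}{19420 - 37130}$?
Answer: $\frac{21759}{8855} \approx 2.4573$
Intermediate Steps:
$\frac{\left(- 101 \cdot 2 \cdot 0 \left(-5\right) 3 - 69\right) - 43449}{19420 - 37130} = \frac{\left(- 101 \cdot 0 \left(-5\right) 3 - 69\right) - 43449}{-17710} = \left(\left(- 101 \cdot 0 \cdot 3 - 69\right) - 43449\right) \left(- \frac{1}{17710}\right) = \left(\left(\left(-101\right) 0 - 69\right) - 43449\right) \left(- \frac{1}{17710}\right) = \left(\left(0 - 69\right) - 43449\right) \left(- \frac{1}{17710}\right) = \left(-69 - 43449\right) \left(- \frac{1}{17710}\right) = \left(-43518\right) \left(- \frac{1}{17710}\right) = \frac{21759}{8855}$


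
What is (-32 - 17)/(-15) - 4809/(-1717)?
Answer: 156268/25755 ≈ 6.0675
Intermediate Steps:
(-32 - 17)/(-15) - 4809/(-1717) = -49*(-1/15) - 4809*(-1)/1717 = 49/15 - 1*(-4809/1717) = 49/15 + 4809/1717 = 156268/25755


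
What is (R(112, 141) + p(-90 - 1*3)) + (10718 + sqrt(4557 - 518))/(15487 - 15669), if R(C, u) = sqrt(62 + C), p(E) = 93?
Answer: 3104/91 + sqrt(174) - sqrt(4039)/182 ≈ 46.952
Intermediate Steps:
(R(112, 141) + p(-90 - 1*3)) + (10718 + sqrt(4557 - 518))/(15487 - 15669) = (sqrt(62 + 112) + 93) + (10718 + sqrt(4557 - 518))/(15487 - 15669) = (sqrt(174) + 93) + (10718 + sqrt(4039))/(-182) = (93 + sqrt(174)) + (10718 + sqrt(4039))*(-1/182) = (93 + sqrt(174)) + (-5359/91 - sqrt(4039)/182) = 3104/91 + sqrt(174) - sqrt(4039)/182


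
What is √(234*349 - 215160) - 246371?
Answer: -246371 + I*√133494 ≈ -2.4637e+5 + 365.37*I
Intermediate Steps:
√(234*349 - 215160) - 246371 = √(81666 - 215160) - 246371 = √(-133494) - 246371 = I*√133494 - 246371 = -246371 + I*√133494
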